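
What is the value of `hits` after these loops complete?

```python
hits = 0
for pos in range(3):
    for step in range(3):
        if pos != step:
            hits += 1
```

3² - 3 (exclude diagonal)
`hits` takes the values: 0 → 1 → 2 → 3 → 4 → 5 → 6

Answer: 6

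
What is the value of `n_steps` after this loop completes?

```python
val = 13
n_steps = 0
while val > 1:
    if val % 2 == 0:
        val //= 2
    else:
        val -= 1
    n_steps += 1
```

Steps to reduce 13 to 1
`n_steps` takes the values: 0 → 1 → 2 → 3 → 4 → 5

Answer: 5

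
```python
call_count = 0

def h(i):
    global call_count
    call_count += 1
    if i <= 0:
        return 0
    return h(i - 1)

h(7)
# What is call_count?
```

Linear recursion stepping by 1: 8 calls from i=7 down to ≤0.

Answer: 8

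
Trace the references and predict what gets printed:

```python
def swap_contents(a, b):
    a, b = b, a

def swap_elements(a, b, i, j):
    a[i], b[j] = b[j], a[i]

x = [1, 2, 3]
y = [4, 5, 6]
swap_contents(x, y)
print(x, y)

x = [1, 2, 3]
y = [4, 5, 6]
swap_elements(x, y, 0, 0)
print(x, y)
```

Key concept: parameter rebinding vs mutation.
Step by step:
`x = [1, 2, 3]` → x = [1, 2, 3]
`y = [4, 5, 6]` → y = [4, 5, 6]
`swap_contents(x, y)` → no visible change to tracked variables
`print(x, y)` → prints [1, 2, 3] [4, 5, 6]
`x = [1, 2, 3]` → x = [1, 2, 3]
`y = [4, 5, 6]` → y = [4, 5, 6]
`swap_elements(x, y, 0, 0)` → x = [4, 2, 3]; y = [1, 5, 6]
`print(x, y)` → prints [4, 2, 3] [1, 5, 6]

Answer:
[1, 2, 3] [4, 5, 6]
[4, 2, 3] [1, 5, 6]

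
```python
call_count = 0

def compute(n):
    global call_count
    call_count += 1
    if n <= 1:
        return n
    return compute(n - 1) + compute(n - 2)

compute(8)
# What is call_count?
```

Calls(n) = 1 + Calls(n-1) + Calls(n-2); Calls(0)=Calls(1)=1. For n=8 this gives 67.

Answer: 67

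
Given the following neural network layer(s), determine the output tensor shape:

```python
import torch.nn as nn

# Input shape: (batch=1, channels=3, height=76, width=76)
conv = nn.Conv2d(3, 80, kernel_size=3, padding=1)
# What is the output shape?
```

Input: (1, 3, 76, 76) -> Output: (1, 80, 76, 76)

Answer: (1, 80, 76, 76)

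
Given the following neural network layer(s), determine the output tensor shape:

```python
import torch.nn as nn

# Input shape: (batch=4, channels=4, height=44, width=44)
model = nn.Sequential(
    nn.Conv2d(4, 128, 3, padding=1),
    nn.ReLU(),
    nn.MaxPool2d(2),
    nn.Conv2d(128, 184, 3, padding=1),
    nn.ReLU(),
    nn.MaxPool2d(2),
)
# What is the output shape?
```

Input: (4, 4, 44, 44) -> after first Conv2d: (4, 128, 44, 44) -> after first MaxPool2d: (4, 128, 22, 22) -> after second Conv2d: (4, 184, 22, 22) -> Output: (4, 184, 11, 11)

Answer: (4, 184, 11, 11)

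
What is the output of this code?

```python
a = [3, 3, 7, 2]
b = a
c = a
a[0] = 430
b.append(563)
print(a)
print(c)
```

Key concept: multiple aliases.
Step by step:
`a = [3, 3, 7, 2]` → a = [3, 3, 7, 2]
`b = a` → b = [3, 3, 7, 2] (same object as a)
`c = a` → c = [3, 3, 7, 2] (same object as a, b)
`a[0] = 430` → a = [430, 3, 7, 2] (same object as b, c); b = [430, 3, 7, 2] (same object as a, c); c = [430, 3, 7, 2] (same object as a, b)
`b.append(563)` → a = [430, 3, 7, 2, 563] (same object as b, c); b = [430, 3, 7, 2, 563] (same object as a, c); c = [430, 3, 7, 2, 563] (same object as a, b)
`print(a)` → prints [430, 3, 7, 2, 563]
`print(c)` → prints [430, 3, 7, 2, 563]

Answer:
[430, 3, 7, 2, 563]
[430, 3, 7, 2, 563]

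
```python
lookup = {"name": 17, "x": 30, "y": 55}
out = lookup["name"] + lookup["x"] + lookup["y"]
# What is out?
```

Trace:
`lookup = {"name": 17, "x": 30, "y": 55}` → lookup = {'name': 17, 'x': 30, 'y': 55}
`out = lookup["name"] + lookup["x"] + lookup["y"]` → out = 102
So out = 102

Answer: 102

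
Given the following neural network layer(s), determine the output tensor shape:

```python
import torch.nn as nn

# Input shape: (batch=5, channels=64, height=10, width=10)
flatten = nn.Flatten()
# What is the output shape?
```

Input: (5, 64, 10, 10) -> Output: (5, 6400)

Answer: (5, 6400)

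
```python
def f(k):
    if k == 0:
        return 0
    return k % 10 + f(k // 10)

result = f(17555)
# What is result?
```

Sum of digits of 17555: 5 + 5 + 5 + 7 + 1 = 23

Answer: 23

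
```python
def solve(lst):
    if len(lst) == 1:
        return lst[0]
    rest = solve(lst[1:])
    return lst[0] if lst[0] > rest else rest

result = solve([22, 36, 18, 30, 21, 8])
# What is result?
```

Recursive max over [22, 36, 18, 30, 21, 8] = 36

Answer: 36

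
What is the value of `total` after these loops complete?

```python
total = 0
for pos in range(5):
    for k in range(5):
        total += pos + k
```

Sum of all pos+k for pos,k in 5x5
`total` takes the values: 0 → 1 → 3 → 6 → 10 → 11 → 13 → 16 → 20 → 25 → 27 → 30 → 34 → 39 → 45 → 48 → 52 → 57 → 63 → 70 → 74 → 79 → 85 → 92 → 100

Answer: 100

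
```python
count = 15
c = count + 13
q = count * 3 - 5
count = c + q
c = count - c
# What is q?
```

Trace:
`count = 15` → count = 15
`c = count + 13` → c = 28
`q = count * 3 - 5` → q = 40
`count = c + q` → count = 68
`c = count - c` → c = 40
So q = 40

Answer: 40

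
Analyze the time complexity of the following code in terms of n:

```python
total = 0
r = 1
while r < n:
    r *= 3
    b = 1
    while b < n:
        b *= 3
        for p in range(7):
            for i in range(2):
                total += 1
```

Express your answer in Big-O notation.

Each loop level contributes: log n × log n × 1 × 1. Multiplying the contributions gives O(log² n).

Answer: O(log² n)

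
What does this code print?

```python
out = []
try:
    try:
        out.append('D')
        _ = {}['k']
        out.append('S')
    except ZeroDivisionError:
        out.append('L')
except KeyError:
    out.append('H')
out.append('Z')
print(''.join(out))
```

Execution trace: 'D' (try body) → 'H' (outer except KeyError) → 'Z' (after the try/except). Output: DHZ

Answer: DHZ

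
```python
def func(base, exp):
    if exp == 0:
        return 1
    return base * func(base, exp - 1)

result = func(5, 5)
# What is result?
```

func(5, 5) = 5 * 5 * 5 * 5 * 5 = 3125

Answer: 3125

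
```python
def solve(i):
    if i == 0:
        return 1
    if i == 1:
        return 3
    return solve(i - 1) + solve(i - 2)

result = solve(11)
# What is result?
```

Build up from base cases: solve(0)=1, solve(1)=3, solve(2)=4, solve(3)=7, solve(4)=11, solve(5)=18, solve(6)=29, ..., solve(11)=322

Answer: 322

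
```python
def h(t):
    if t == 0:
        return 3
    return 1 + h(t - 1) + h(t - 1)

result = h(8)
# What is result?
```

h(t) = 1 + 2·h(t-1), h(0)=3. Closed form: (3+1)·2^8 - 1 = 1023.

Answer: 1023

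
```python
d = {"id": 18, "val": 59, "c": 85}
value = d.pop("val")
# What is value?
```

Trace:
`d = {"id": 18, "val": 59, "c": 85}` → d = {'id': 18, 'val': 59, 'c': 85}
`value = d.pop("val")` → d = {'id': 18, 'c': 85}; value = 59
So value = 59

Answer: 59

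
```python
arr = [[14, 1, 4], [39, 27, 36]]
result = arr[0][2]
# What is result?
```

Trace:
`arr = [[14, 1, 4], [39, 27, 36]]` → arr = [[14, 1, 4], [39, 27, 36]]
`result = arr[0][2]` → result = 4
So result = 4

Answer: 4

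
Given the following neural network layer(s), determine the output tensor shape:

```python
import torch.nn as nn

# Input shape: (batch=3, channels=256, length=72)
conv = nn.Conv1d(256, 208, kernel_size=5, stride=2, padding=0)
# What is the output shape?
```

Input: (3, 256, 72) -> Output: (3, 208, 34)

Answer: (3, 208, 34)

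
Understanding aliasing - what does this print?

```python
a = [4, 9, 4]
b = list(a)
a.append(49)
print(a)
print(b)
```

Key concept: list() constructor creates copy.
Step by step:
`a = [4, 9, 4]` → a = [4, 9, 4]
`b = list(a)` → b = [4, 9, 4]
`a.append(49)` → a = [4, 9, 4, 49]
`print(a)` → prints [4, 9, 4, 49]
`print(b)` → prints [4, 9, 4]

Answer:
[4, 9, 4, 49]
[4, 9, 4]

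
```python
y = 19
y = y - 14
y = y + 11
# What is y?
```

Trace:
`y = 19` → y = 19
`y = y - 14` → y = 5
`y = y + 11` → y = 16
So y = 16

Answer: 16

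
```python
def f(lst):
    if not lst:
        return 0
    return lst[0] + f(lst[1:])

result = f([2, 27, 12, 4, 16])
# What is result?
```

2 + 27 + 12 + 4 + 16 + 0 = 61

Answer: 61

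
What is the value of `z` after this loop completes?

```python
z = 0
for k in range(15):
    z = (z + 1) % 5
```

Increment mod 5, 15 times = 0
`z` takes the values: 0 → 1 → 2 → 3 → 4 → 0 → 1 → 2 → 3 → 4 → 0 → 1 → 2 → 3 → 4 → 0

Answer: 0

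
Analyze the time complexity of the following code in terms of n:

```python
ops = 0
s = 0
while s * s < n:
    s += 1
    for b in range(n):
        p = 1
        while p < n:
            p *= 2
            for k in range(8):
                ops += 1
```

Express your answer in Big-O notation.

Each loop level contributes: √n × n × log n × 1. Multiplying the contributions gives O(n√n log n).

Answer: O(n√n log n)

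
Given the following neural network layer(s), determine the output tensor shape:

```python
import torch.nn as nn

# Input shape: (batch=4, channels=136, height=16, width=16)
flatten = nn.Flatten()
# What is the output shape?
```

Input: (4, 136, 16, 16) -> Output: (4, 34816)

Answer: (4, 34816)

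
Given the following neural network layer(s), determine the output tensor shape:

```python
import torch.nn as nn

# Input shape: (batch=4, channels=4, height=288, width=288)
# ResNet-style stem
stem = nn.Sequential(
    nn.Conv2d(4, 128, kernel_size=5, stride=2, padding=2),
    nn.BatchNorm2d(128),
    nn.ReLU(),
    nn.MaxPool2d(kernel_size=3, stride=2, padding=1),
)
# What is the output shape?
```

Input: (4, 4, 288, 288) -> after Conv2d 5x5 stride=2: (4, 128, 144, 144) -> Output: (4, 128, 72, 72)

Answer: (4, 128, 72, 72)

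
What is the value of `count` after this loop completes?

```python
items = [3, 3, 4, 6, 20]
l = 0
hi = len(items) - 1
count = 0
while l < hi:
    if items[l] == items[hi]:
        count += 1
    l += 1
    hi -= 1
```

Count matching pairs from ends
`count` takes the values: 0

Answer: 0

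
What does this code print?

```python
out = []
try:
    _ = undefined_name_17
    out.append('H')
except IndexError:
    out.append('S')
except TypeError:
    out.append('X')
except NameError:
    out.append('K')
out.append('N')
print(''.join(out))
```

Execution trace: 'K' (except NameError) → 'N' (after the try/except). Output: KN

Answer: KN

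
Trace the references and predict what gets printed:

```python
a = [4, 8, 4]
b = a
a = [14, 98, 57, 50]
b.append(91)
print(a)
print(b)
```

Key concept: rebinding vs mutation: a is rebound to a new list, b still points at the original.
Step by step:
`a = [4, 8, 4]` → a = [4, 8, 4]
`b = a` → b = [4, 8, 4] (same object as a)
`a = [14, 98, 57, 50]` → a = [14, 98, 57, 50]
`b.append(91)` → b = [4, 8, 4, 91]
`print(a)` → prints [14, 98, 57, 50]
`print(b)` → prints [4, 8, 4, 91]

Answer:
[14, 98, 57, 50]
[4, 8, 4, 91]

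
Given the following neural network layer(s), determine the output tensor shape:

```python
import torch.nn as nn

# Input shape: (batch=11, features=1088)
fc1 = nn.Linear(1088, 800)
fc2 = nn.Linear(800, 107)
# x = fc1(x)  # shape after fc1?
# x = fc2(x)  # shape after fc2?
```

Input: (11, 1088) -> after fc1: (11, 800) -> Output: (11, 107)

Answer: (11, 107)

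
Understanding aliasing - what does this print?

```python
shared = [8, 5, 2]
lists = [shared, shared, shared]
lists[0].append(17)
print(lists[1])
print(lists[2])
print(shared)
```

Key concept: list of same reference.
Step by step:
`shared = [8, 5, 2]` → shared = [8, 5, 2]
`lists = [shared, shared, shared]` → lists = [[8, 5, 2], [8, 5, 2], [8, 5, 2]]
`lists[0].append(17)` → shared = [8, 5, 2, 17]; lists = [[8, 5, 2, 17], [8, 5, 2, 17], [8, 5, 2, 17]]
`print(lists[1])` → prints [8, 5, 2, 17]
`print(lists[2])` → prints [8, 5, 2, 17]
`print(shared)` → prints [8, 5, 2, 17]

Answer:
[8, 5, 2, 17]
[8, 5, 2, 17]
[8, 5, 2, 17]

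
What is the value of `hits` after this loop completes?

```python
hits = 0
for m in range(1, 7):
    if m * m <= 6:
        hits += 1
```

Count numbers where m² ≤ 6
`hits` takes the values: 0 → 1 → 2

Answer: 2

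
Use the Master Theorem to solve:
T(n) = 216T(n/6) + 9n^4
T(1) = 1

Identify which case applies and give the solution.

a=216, b=6, f(n)=9n^4. log_6(216) = 3. Since c=4 > 3 and the regularity condition holds (216(n/6)^4 = (216/6^4)n^4 with 216/6^4 < 1), Case 3 applies: T(n) = Θ(f(n)) = O(n^4).

Answer: O(n^4) - Case 3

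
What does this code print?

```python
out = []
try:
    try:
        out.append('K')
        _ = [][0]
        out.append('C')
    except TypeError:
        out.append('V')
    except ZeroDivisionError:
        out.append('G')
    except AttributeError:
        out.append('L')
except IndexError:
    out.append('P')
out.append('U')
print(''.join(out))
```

Execution trace: 'K' (try body) → 'P' (outer except IndexError) → 'U' (after the try/except). Output: KPU

Answer: KPU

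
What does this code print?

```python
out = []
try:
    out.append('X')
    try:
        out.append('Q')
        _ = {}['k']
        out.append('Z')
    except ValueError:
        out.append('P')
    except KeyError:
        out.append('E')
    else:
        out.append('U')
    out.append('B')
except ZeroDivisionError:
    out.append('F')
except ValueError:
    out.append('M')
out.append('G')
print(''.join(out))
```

Execution trace: 'X' (try body) → 'Q' (inner try body) → 'E' (inner except KeyError) → 'B' (try body, no exception) → 'G' (after the try/except). Output: XQEBG

Answer: XQEBG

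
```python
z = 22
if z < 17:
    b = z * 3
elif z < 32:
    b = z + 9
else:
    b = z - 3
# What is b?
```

Trace:
`z = 22` → z = 22
`if z < 17: ...` → z < 17 is False, z < 32 is True → b = 31
So b = 31

Answer: 31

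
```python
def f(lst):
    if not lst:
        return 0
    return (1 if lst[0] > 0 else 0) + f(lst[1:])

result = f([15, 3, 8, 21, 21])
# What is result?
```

Count of positive elements in [15, 3, 8, 21, 21] = 5

Answer: 5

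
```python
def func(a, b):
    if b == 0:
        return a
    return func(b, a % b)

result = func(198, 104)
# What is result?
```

func(198, 104) -> func(104, 94) -> func(94, 10) -> func(10, 4) -> func(4, 2) -> func(2, 0) -> 2

Answer: 2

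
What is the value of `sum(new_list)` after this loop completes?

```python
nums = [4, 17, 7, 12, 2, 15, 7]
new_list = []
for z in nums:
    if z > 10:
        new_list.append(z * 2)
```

Sum of doubled values > 10
`new_list` takes the values: [] → [34] → [34, 24] → [34, 24, 30]
So `sum(new_list)` = 88

Answer: 88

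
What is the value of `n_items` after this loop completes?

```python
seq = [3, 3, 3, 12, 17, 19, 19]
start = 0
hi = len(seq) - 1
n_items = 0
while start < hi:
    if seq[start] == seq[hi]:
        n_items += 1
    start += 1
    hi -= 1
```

Count matching pairs from ends
`n_items` takes the values: 0

Answer: 0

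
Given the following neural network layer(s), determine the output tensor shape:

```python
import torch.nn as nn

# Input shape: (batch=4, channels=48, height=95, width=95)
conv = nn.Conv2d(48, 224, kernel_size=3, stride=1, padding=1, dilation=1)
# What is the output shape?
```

Input: (4, 48, 95, 95) -> Output: (4, 224, 95, 95)

Answer: (4, 224, 95, 95)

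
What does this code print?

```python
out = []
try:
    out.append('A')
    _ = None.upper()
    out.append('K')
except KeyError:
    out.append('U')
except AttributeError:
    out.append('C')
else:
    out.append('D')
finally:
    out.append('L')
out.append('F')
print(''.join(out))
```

Execution trace: 'A' (try body) → 'C' (except AttributeError) → 'L' (finally) → 'F' (after the try/except). Output: ACLF

Answer: ACLF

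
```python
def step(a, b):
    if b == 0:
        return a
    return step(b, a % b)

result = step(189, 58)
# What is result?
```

step(189, 58) -> step(58, 15) -> step(15, 13) -> step(13, 2) -> step(2, 1) -> step(1, 0) -> 1

Answer: 1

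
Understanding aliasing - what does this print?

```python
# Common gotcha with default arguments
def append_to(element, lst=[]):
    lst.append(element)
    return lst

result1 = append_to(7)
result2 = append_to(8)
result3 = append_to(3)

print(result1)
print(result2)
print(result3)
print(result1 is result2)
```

Key concept: mutable default argument gotcha.
Step by step:
`result1 = append_to(7)` → result1 = [7]
`result2 = append_to(8)` → result1 = [7, 8] (same object as result2); result2 = [7, 8] (same object as result1)
`result3 = append_to(3)` → result1 = [7, 8, 3] (same object as result2, result3); result2 = [7, 8, 3] (same object as result1, result3); result3 = [7, 8, 3] (same object as result1, result2)
`print(result1)` → prints [7, 8, 3]
`print(result2)` → prints [7, 8, 3]
`print(result3)` → prints [7, 8, 3]
`print(result1 is result2)` → prints True

Answer:
[7, 8, 3]
[7, 8, 3]
[7, 8, 3]
True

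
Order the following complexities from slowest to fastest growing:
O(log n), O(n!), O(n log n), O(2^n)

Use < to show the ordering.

Ordered by growth rate: O(log n) < O(n log n) < O(2^n) < O(n!)

Answer: O(log n) < O(n log n) < O(2^n) < O(n!)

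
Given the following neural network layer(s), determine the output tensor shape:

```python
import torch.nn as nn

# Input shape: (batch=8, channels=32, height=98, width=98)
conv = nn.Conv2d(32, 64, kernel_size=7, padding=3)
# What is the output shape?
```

Input: (8, 32, 98, 98) -> Output: (8, 64, 98, 98)

Answer: (8, 64, 98, 98)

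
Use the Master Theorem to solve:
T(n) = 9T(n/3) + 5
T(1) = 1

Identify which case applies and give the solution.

a=9, b=3, f(n)=5. log_3(9) = 2. Since c=0 < 2, Case 1 applies: T(n) = Θ(n^log_b(a)) = O(n^2).

Answer: O(n^2) - Case 1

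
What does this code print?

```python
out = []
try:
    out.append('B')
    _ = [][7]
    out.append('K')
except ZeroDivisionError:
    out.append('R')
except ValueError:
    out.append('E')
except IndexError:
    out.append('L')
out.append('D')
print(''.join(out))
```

Execution trace: 'B' (try body) → 'L' (except IndexError) → 'D' (after the try/except). Output: BLD

Answer: BLD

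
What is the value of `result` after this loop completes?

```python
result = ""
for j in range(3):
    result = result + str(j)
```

Concatenate digits 0 to 2
`result` takes the values: "" → "0" → "01" → "012"

Answer: "012"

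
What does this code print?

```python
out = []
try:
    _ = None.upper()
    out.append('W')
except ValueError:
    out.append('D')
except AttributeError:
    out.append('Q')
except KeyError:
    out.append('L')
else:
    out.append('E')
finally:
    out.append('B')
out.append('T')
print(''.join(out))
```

Execution trace: 'Q' (except AttributeError) → 'B' (finally) → 'T' (after the try/except). Output: QBT

Answer: QBT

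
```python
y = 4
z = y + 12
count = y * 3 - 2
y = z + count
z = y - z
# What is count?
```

Trace:
`y = 4` → y = 4
`z = y + 12` → z = 16
`count = y * 3 - 2` → count = 10
`y = z + count` → y = 26
`z = y - z` → z = 10
So count = 10

Answer: 10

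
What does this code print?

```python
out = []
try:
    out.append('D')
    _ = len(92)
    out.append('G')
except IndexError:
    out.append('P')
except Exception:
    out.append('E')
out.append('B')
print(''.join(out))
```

Execution trace: 'D' (try body) → 'E' (except Exception) → 'B' (after the try/except). Output: DEB

Answer: DEB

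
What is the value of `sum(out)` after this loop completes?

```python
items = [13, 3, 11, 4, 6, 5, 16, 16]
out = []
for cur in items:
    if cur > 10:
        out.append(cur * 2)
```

Sum of doubled values > 10
`out` takes the values: [] → [26] → [26, 22] → [26, 22, 32] → [26, 22, 32, 32]
So `sum(out)` = 112

Answer: 112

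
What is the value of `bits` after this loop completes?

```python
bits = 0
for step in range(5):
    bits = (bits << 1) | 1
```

Build 5 consecutive 1-bits: 0b11111
`bits` takes the values: 0 → 1 → 3 → 7 → 15 → 31

Answer: 31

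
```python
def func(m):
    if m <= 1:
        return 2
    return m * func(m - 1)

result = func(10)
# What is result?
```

func(10) = 10 * 9 * 8 * 7 * 6 * 5 * 4 * 3 * 2 * 2 = 7257600

Answer: 7257600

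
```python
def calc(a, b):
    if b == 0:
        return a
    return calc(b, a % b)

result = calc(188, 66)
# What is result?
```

calc(188, 66) -> calc(66, 56) -> calc(56, 10) -> calc(10, 6) -> calc(6, 4) -> calc(4, 2) -> calc(2, 0) -> 2

Answer: 2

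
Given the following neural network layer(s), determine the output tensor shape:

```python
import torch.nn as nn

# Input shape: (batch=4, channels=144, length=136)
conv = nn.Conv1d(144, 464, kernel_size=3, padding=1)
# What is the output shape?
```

Input: (4, 144, 136) -> Output: (4, 464, 136)

Answer: (4, 464, 136)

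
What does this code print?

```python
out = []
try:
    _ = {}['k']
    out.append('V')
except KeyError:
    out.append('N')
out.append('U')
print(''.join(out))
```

Execution trace: 'N' (except KeyError) → 'U' (after the try/except). Output: NU

Answer: NU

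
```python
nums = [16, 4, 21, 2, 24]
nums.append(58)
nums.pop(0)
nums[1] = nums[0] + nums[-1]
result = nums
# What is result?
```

Trace:
`nums = [16, 4, 21, 2, 24]` → nums = [16, 4, 21, 2, 24]
`nums.append(58)` → nums = [16, 4, 21, 2, 24, 58]
`nums.pop(0)` → nums = [4, 21, 2, 24, 58]
`nums[1] = nums[0] + nums[-1]` → nums = [4, 62, 2, 24, 58]
`result = nums` → result = [4, 62, 2, 24, 58]
So result = [4, 62, 2, 24, 58]

Answer: [4, 62, 2, 24, 58]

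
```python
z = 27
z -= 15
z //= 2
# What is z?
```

Trace:
`z = 27` → z = 27
`z -= 15` → z = 12
`z //= 2` → z = 6
So z = 6

Answer: 6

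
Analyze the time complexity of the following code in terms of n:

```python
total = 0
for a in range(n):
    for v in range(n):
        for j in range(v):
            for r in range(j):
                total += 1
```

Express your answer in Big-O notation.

Each loop level contributes: n × n × n × n. Multiplying the contributions gives O(n^4).

Answer: O(n^4)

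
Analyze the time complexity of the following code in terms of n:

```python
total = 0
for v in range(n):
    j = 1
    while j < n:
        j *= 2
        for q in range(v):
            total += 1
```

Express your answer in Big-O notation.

Each loop level contributes: n × log n × n. Multiplying the contributions gives O(n^2 log n).

Answer: O(n^2 log n)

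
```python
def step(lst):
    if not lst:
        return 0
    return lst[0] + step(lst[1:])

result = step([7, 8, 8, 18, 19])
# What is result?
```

7 + 8 + 8 + 18 + 19 + 0 = 60

Answer: 60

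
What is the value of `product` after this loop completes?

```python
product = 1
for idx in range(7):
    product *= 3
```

3^7 = 2187
`product` takes the values: 1 → 3 → 9 → 27 → 81 → 243 → 729 → 2187

Answer: 2187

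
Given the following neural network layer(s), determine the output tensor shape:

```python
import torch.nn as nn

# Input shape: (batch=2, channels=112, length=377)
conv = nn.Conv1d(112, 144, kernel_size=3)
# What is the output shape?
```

Input: (2, 112, 377) -> Output: (2, 144, 375)

Answer: (2, 144, 375)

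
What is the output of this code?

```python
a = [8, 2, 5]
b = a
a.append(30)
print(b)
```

Key concept: basic list aliasing.
Step by step:
`a = [8, 2, 5]` → a = [8, 2, 5]
`b = a` → b = [8, 2, 5] (same object as a)
`a.append(30)` → a = [8, 2, 5, 30] (same object as b); b = [8, 2, 5, 30] (same object as a)
`print(b)` → prints [8, 2, 5, 30]

Answer: [8, 2, 5, 30]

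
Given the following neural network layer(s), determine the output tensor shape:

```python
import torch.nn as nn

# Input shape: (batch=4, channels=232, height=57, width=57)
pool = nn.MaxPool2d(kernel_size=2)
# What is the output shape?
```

Input: (4, 232, 57, 57) -> Output: (4, 232, 28, 28)

Answer: (4, 232, 28, 28)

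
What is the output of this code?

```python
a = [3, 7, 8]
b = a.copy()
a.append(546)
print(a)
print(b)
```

Key concept: list.copy() creates independent copy.
Step by step:
`a = [3, 7, 8]` → a = [3, 7, 8]
`b = a.copy()` → b = [3, 7, 8]
`a.append(546)` → a = [3, 7, 8, 546]
`print(a)` → prints [3, 7, 8, 546]
`print(b)` → prints [3, 7, 8]

Answer:
[3, 7, 8, 546]
[3, 7, 8]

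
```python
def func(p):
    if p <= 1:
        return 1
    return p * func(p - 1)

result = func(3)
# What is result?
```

func(3) = 3 * 2 * 1 = 6

Answer: 6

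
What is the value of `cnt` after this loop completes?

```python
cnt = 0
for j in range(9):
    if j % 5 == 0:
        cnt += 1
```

Count numbers divisible by 5 in range(9)
`cnt` takes the values: 0 → 1 → 2

Answer: 2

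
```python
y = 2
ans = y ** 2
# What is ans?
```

Trace:
`y = 2` → y = 2
`ans = y ** 2` → ans = 4
So ans = 4

Answer: 4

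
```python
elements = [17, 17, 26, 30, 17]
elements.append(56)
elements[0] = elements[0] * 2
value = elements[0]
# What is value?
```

Trace:
`elements = [17, 17, 26, 30, 17]` → elements = [17, 17, 26, 30, 17]
`elements.append(56)` → elements = [17, 17, 26, 30, 17, 56]
`elements[0] = elements[0] * 2` → elements = [34, 17, 26, 30, 17, 56]
`value = elements[0]` → value = 34
So value = 34

Answer: 34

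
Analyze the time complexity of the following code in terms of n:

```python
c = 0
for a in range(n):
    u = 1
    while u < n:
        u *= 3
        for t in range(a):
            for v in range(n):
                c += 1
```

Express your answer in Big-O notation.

Each loop level contributes: n × log n × n × n. Multiplying the contributions gives O(n^3 log n).

Answer: O(n^3 log n)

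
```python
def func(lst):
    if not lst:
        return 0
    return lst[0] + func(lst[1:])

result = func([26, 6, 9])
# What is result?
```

26 + 6 + 9 + 0 = 41

Answer: 41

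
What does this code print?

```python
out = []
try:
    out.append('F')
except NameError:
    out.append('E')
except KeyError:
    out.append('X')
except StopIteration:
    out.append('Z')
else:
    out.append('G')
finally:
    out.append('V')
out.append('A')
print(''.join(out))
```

Execution trace: 'F' (try body, no exception) → 'G' (else) → 'V' (finally) → 'A' (after the try/except). Output: FGVA

Answer: FGVA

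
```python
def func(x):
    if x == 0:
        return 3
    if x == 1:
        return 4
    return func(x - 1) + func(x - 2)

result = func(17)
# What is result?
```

Build up from base cases: func(0)=3, func(1)=4, func(2)=7, func(3)=11, func(4)=18, func(5)=29, func(6)=47, ..., func(17)=9349

Answer: 9349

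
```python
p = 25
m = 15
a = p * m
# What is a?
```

Trace:
`p = 25` → p = 25
`m = 15` → m = 15
`a = p * m` → a = 375
So a = 375

Answer: 375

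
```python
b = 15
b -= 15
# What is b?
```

Trace:
`b = 15` → b = 15
`b -= 15` → b = 0
So b = 0

Answer: 0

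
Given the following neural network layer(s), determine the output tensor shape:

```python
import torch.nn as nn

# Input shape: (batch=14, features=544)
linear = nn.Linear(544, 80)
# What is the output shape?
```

Input: (14, 544) -> Output: (14, 80)

Answer: (14, 80)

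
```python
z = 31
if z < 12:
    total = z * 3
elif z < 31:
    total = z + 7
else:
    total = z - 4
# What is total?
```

Trace:
`z = 31` → z = 31
`if z < 12: ...` → z < 12 is False, z < 31 is False, take else branch → total = 27
So total = 27

Answer: 27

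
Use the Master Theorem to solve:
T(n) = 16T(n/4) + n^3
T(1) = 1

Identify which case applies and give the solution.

a=16, b=4, f(n)=n^3. log_4(16) = 2. Since c=3 > 2 and the regularity condition holds (16(n/4)^3 = (16/4^3)n^3 with 16/4^3 < 1), Case 3 applies: T(n) = Θ(f(n)) = O(n^3).

Answer: O(n^3) - Case 3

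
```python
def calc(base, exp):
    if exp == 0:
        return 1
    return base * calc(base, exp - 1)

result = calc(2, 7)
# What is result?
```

calc(2, 7) = 2 * 2 * 2 * 2 * 2 * 2 * 2 = 128

Answer: 128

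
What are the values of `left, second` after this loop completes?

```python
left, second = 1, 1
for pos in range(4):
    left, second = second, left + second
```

Fibonacci: after 4 iterations
`left, second` takes the values: (1, 1) → (1, 2) → (2, 3) → (3, 5) → (5, 8)

Answer: 5, 8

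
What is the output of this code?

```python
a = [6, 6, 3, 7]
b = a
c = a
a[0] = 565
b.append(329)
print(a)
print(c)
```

Key concept: multiple aliases.
Step by step:
`a = [6, 6, 3, 7]` → a = [6, 6, 3, 7]
`b = a` → b = [6, 6, 3, 7] (same object as a)
`c = a` → c = [6, 6, 3, 7] (same object as a, b)
`a[0] = 565` → a = [565, 6, 3, 7] (same object as b, c); b = [565, 6, 3, 7] (same object as a, c); c = [565, 6, 3, 7] (same object as a, b)
`b.append(329)` → a = [565, 6, 3, 7, 329] (same object as b, c); b = [565, 6, 3, 7, 329] (same object as a, c); c = [565, 6, 3, 7, 329] (same object as a, b)
`print(a)` → prints [565, 6, 3, 7, 329]
`print(c)` → prints [565, 6, 3, 7, 329]

Answer:
[565, 6, 3, 7, 329]
[565, 6, 3, 7, 329]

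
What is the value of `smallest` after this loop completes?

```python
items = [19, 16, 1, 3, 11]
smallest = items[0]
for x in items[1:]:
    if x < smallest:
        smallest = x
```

Minimum of [19, 16, 1, 3, 11]
`smallest` takes the values: 19 → 16 → 1

Answer: 1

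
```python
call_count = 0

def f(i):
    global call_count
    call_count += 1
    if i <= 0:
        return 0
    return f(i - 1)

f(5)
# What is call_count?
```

Linear recursion stepping by 1: 6 calls from i=5 down to ≤0.

Answer: 6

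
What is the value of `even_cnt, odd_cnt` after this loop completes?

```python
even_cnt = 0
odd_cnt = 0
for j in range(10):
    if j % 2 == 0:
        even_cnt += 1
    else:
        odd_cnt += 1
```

Count evens and odds in range(10)
`even_cnt, odd_cnt` takes the values: (0, 0) → (1, 0) → (1, 1) → (2, 1) → (2, 2) → (3, 2) → (3, 3) → (4, 3) → (4, 4) → (5, 4) → (5, 5)

Answer: 5, 5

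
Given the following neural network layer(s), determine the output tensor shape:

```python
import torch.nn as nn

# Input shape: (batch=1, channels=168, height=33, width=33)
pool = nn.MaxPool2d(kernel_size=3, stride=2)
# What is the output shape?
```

Input: (1, 168, 33, 33) -> Output: (1, 168, 16, 16)

Answer: (1, 168, 16, 16)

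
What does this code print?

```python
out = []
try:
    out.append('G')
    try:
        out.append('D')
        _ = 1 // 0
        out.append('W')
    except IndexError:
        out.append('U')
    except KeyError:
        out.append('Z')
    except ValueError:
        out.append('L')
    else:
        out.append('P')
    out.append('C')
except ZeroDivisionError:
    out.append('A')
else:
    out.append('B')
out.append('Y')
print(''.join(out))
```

Execution trace: 'G' (try body) → 'D' (inner try body) → 'A' (except ZeroDivisionError) → 'Y' (after the try/except). Output: GDAY

Answer: GDAY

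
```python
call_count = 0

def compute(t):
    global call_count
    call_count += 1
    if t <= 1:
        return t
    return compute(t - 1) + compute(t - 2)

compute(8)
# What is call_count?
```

Calls(t) = 1 + Calls(t-1) + Calls(t-2); Calls(0)=Calls(1)=1. For t=8 this gives 67.

Answer: 67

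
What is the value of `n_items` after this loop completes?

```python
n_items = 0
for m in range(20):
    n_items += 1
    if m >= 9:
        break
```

Loop breaks when m reaches 9, n_items is 10
`n_items` takes the values: 0 → 1 → 2 → 3 → 4 → 5 → 6 → 7 → 8 → 9 → 10

Answer: 10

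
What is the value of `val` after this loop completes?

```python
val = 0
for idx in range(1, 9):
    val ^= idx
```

XOR of 1 to 8
`val` takes the values: 0 → 1 → 3 → 0 → 4 → 1 → 7 → 0 → 8

Answer: 8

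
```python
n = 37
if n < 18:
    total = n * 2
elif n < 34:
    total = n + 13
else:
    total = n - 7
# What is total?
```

Trace:
`n = 37` → n = 37
`if n < 18: ...` → n < 18 is False, n < 34 is False, take else branch → total = 30
So total = 30

Answer: 30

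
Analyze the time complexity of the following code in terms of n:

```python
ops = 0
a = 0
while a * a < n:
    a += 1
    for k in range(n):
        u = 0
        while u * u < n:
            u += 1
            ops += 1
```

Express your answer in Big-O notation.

Each loop level contributes: √n × n × √n. Multiplying the contributions gives O(n^2).

Answer: O(n^2)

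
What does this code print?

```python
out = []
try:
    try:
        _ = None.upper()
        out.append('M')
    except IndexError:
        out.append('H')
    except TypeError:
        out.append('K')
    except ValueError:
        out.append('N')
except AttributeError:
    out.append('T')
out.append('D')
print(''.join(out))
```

Execution trace: 'T' (outer except AttributeError) → 'D' (after the try/except). Output: TD

Answer: TD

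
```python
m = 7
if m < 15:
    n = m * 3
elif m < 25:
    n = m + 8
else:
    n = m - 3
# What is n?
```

Trace:
`m = 7` → m = 7
`if m < 15: ...` → m < 15 is True → n = 21
So n = 21

Answer: 21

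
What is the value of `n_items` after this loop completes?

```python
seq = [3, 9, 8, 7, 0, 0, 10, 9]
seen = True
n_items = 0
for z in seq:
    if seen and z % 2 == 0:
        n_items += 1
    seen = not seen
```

Count even values at even positions
`n_items` takes the values: 0 → 1 → 2 → 3

Answer: 3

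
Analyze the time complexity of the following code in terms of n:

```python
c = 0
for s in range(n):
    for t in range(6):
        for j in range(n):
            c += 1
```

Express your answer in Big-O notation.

Each loop level contributes: n × 1 × n. Multiplying the contributions gives O(n^2).

Answer: O(n^2)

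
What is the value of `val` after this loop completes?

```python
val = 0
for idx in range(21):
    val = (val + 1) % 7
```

Increment mod 7, 21 times = 0
`val` takes the values: 0 → 1 → 2 → 3 → 4 → 5 → 6 → 0 → 1 → 2 → 3 → 4 → 5 → 6 → 0 → 1 → 2 → 3 → 4 → 5 → 6 → 0

Answer: 0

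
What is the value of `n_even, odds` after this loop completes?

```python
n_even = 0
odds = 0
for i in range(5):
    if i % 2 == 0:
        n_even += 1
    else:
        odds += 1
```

Count evens and odds in range(5)
`n_even, odds` takes the values: (0, 0) → (1, 0) → (1, 1) → (2, 1) → (2, 2) → (3, 2)

Answer: 3, 2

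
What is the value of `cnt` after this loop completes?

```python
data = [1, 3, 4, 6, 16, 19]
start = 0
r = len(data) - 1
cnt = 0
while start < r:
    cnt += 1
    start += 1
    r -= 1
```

Iterations until pointers meet (list length 6)
`cnt` takes the values: 0 → 1 → 2 → 3

Answer: 3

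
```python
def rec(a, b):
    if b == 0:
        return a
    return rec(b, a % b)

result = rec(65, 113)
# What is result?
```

rec(65, 113) -> rec(113, 65) -> rec(65, 48) -> rec(48, 17) -> rec(17, 14) -> rec(14, 3) -> rec(3, 2) -> rec(2, 1) -> rec(1, 0) -> 1

Answer: 1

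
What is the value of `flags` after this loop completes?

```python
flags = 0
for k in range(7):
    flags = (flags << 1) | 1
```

Build 7 consecutive 1-bits: 0b1111111
`flags` takes the values: 0 → 1 → 3 → 7 → 15 → 31 → 63 → 127

Answer: 127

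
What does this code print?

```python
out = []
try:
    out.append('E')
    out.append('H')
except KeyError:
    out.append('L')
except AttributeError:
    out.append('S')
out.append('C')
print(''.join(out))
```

Execution trace: 'E' (try body) → 'H' (try body, no exception) → 'C' (after the try/except). Output: EHC

Answer: EHC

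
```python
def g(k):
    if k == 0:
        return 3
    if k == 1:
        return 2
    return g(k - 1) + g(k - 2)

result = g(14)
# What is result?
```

Build up from base cases: g(0)=3, g(1)=2, g(2)=5, g(3)=7, g(4)=12, g(5)=19, g(6)=31, ..., g(14)=1453

Answer: 1453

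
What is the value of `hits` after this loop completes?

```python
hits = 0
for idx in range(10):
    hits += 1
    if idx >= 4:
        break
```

Loop breaks when idx reaches 4, hits is 5
`hits` takes the values: 0 → 1 → 2 → 3 → 4 → 5

Answer: 5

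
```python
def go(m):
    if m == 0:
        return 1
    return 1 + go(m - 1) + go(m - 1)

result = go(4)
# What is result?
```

go(m) = 1 + 2·go(m-1), go(0)=1. Closed form: (1+1)·2^4 - 1 = 31.

Answer: 31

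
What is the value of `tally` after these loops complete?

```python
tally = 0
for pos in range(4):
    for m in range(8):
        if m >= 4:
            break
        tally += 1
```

Inner breaks at 4, outer runs 4 times
`tally` takes the values: 0 → 1 → 2 → 3 → 4 → 5 → 6 → 7 → 8 → 9 → 10 → 11 → 12 → 13 → 14 → 15 → 16

Answer: 16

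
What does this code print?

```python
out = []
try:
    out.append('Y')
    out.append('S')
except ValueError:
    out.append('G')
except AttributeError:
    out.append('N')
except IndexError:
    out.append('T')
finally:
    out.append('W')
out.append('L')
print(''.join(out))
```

Execution trace: 'Y' (try body) → 'S' (try body, no exception) → 'W' (finally) → 'L' (after the try/except). Output: YSWL

Answer: YSWL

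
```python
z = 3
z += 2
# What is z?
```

Trace:
`z = 3` → z = 3
`z += 2` → z = 5
So z = 5

Answer: 5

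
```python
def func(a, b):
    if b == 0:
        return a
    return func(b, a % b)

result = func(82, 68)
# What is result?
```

func(82, 68) -> func(68, 14) -> func(14, 12) -> func(12, 2) -> func(2, 0) -> 2

Answer: 2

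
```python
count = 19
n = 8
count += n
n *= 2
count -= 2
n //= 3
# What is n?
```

Trace:
`count = 19` → count = 19
`n = 8` → n = 8
`count += n` → count = 27
`n *= 2` → n = 16
`count -= 2` → count = 25
`n //= 3` → n = 5
So n = 5

Answer: 5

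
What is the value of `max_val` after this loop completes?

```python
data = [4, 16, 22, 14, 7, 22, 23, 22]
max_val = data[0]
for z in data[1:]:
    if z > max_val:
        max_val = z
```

Maximum of [4, 16, 22, 14, 7, 22, 23, 22]
`max_val` takes the values: 4 → 16 → 22 → 23

Answer: 23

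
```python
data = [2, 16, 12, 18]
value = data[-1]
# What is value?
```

Trace:
`data = [2, 16, 12, 18]` → data = [2, 16, 12, 18]
`value = data[-1]` → value = 18
So value = 18

Answer: 18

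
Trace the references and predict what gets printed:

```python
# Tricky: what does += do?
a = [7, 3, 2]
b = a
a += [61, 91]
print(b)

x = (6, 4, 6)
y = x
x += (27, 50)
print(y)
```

Key concept: += behavior differs for mutable vs immutable.
Step by step:
`a = [7, 3, 2]` → a = [7, 3, 2]
`b = a` → b = [7, 3, 2] (same object as a)
`a += [61, 91]` → a = [7, 3, 2, 61, 91] (same object as b); b = [7, 3, 2, 61, 91] (same object as a)
`print(b)` → prints [7, 3, 2, 61, 91]
`x = (6, 4, 6)` → x = (6, 4, 6)
`y = x` → y = (6, 4, 6)
`x += (27, 50)` → x = (6, 4, 6, 27, 50)
`print(y)` → prints (6, 4, 6)

Answer:
[7, 3, 2, 61, 91]
(6, 4, 6)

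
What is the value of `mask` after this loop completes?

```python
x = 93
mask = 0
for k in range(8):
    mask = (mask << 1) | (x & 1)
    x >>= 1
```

Reverse lowest 8 bits of 93
`mask` takes the values: 0 → 1 → 2 → 5 → 11 → 23 → 46 → 93 → 186

Answer: 186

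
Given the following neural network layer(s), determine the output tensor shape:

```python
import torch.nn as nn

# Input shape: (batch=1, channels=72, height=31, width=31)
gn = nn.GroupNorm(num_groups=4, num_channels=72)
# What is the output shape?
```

Input: (1, 72, 31, 31) -> Output: (1, 72, 31, 31)

Answer: (1, 72, 31, 31)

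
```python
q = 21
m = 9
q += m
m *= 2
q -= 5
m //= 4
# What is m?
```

Trace:
`q = 21` → q = 21
`m = 9` → m = 9
`q += m` → q = 30
`m *= 2` → m = 18
`q -= 5` → q = 25
`m //= 4` → m = 4
So m = 4

Answer: 4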